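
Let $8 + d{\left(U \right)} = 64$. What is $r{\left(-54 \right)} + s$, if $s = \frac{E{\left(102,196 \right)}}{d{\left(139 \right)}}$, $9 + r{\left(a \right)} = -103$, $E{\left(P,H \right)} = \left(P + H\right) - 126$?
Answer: $- \frac{1525}{14} \approx -108.93$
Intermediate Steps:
$E{\left(P,H \right)} = -126 + H + P$ ($E{\left(P,H \right)} = \left(H + P\right) - 126 = -126 + H + P$)
$r{\left(a \right)} = -112$ ($r{\left(a \right)} = -9 - 103 = -112$)
$d{\left(U \right)} = 56$ ($d{\left(U \right)} = -8 + 64 = 56$)
$s = \frac{43}{14}$ ($s = \frac{-126 + 196 + 102}{56} = 172 \cdot \frac{1}{56} = \frac{43}{14} \approx 3.0714$)
$r{\left(-54 \right)} + s = -112 + \frac{43}{14} = - \frac{1525}{14}$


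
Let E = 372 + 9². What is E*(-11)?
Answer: -4983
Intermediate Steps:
E = 453 (E = 372 + 81 = 453)
E*(-11) = 453*(-11) = -4983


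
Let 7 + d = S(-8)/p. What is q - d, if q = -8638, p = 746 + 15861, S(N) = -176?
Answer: -143334841/16607 ≈ -8631.0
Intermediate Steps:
p = 16607
d = -116425/16607 (d = -7 - 176/16607 = -116425/16607 ≈ -7.0106)
q - d = -8638 - 1*(-116425/16607) = -8638 + 116425/16607 = -143334841/16607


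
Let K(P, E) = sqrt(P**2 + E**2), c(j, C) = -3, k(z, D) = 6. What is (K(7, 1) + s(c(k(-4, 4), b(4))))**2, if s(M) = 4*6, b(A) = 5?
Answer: 626 + 240*sqrt(2) ≈ 965.41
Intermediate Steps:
K(P, E) = sqrt(E**2 + P**2)
s(M) = 24
(K(7, 1) + s(c(k(-4, 4), b(4))))**2 = (sqrt(1**2 + 7**2) + 24)**2 = (sqrt(1 + 49) + 24)**2 = (sqrt(50) + 24)**2 = (5*sqrt(2) + 24)**2 = (24 + 5*sqrt(2))**2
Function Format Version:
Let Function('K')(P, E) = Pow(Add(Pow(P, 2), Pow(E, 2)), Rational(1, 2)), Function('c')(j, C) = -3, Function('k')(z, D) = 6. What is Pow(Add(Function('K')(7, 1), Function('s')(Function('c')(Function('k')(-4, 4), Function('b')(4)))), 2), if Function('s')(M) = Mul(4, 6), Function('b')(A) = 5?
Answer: Add(626, Mul(240, Pow(2, Rational(1, 2)))) ≈ 965.41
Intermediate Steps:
Function('K')(P, E) = Pow(Add(Pow(E, 2), Pow(P, 2)), Rational(1, 2))
Function('s')(M) = 24
Pow(Add(Function('K')(7, 1), Function('s')(Function('c')(Function('k')(-4, 4), Function('b')(4)))), 2) = Pow(Add(Pow(Add(Pow(1, 2), Pow(7, 2)), Rational(1, 2)), 24), 2) = Pow(Add(Pow(Add(1, 49), Rational(1, 2)), 24), 2) = Pow(Add(Pow(50, Rational(1, 2)), 24), 2) = Pow(Add(Mul(5, Pow(2, Rational(1, 2))), 24), 2) = Pow(Add(24, Mul(5, Pow(2, Rational(1, 2)))), 2)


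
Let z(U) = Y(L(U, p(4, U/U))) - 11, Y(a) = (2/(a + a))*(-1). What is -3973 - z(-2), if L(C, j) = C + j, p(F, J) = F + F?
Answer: -23771/6 ≈ -3961.8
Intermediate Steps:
p(F, J) = 2*F
Y(a) = -1/a (Y(a) = (2/((2*a)))*(-1) = (2*(1/(2*a)))*(-1) = -1/a)
z(U) = -11 - 1/(8 + U) (z(U) = -1/(U + 2*4) - 11 = -1/(U + 8) - 11 = -1/(8 + U) - 11 = -11 - 1/(8 + U))
-3973 - z(-2) = -3973 - (-89 - 11*(-2))/(8 - 2) = -3973 - (-89 + 22)/6 = -3973 - (-67)/6 = -3973 - 1*(-67/6) = -3973 + 67/6 = -23771/6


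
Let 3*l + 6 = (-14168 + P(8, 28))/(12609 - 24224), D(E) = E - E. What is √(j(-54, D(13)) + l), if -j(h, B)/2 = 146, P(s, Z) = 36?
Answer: I*√356474733810/34845 ≈ 17.135*I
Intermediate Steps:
D(E) = 0
j(h, B) = -292 (j(h, B) = -2*146 = -292)
l = -55558/34845 (l = -2 + ((-14168 + 36)/(12609 - 24224))/3 = -2 + (-14132/(-11615))/3 = -2 + (-14132*(-1/11615))/3 = -2 + (⅓)*(14132/11615) = -2 + 14132/34845 = -55558/34845 ≈ -1.5944)
√(j(-54, D(13)) + l) = √(-292 - 55558/34845) = √(-10230298/34845) = I*√356474733810/34845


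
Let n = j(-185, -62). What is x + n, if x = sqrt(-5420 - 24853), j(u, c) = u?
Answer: -185 + I*sqrt(30273) ≈ -185.0 + 173.99*I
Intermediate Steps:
n = -185
x = I*sqrt(30273) (x = sqrt(-30273) = I*sqrt(30273) ≈ 173.99*I)
x + n = I*sqrt(30273) - 185 = -185 + I*sqrt(30273)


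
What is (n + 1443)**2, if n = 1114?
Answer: 6538249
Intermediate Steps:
(n + 1443)**2 = (1114 + 1443)**2 = 2557**2 = 6538249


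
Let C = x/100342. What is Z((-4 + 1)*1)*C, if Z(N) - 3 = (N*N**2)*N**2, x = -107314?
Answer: 12877680/50171 ≈ 256.68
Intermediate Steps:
C = -53657/50171 (C = -107314/100342 = -107314*1/100342 = -53657/50171 ≈ -1.0695)
Z(N) = 3 + N**5 (Z(N) = 3 + (N*N**2)*N**2 = 3 + N**3*N**2 = 3 + N**5)
Z((-4 + 1)*1)*C = (3 + ((-4 + 1)*1)**5)*(-53657/50171) = (3 + (-3*1)**5)*(-53657/50171) = (3 + (-3)**5)*(-53657/50171) = (3 - 243)*(-53657/50171) = -240*(-53657/50171) = 12877680/50171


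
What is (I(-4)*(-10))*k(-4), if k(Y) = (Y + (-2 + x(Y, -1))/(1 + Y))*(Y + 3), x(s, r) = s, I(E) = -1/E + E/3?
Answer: 65/3 ≈ 21.667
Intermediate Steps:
I(E) = -1/E + E/3 (I(E) = -1/E + E*(⅓) = -1/E + E/3)
k(Y) = (3 + Y)*(Y + (-2 + Y)/(1 + Y)) (k(Y) = (Y + (-2 + Y)/(1 + Y))*(Y + 3) = (Y + (-2 + Y)/(1 + Y))*(3 + Y) = (3 + Y)*(Y + (-2 + Y)/(1 + Y)))
(I(-4)*(-10))*k(-4) = ((-1/(-4) + (⅓)*(-4))*(-10))*((-6 + (-4)³ + 4*(-4) + 5*(-4)²)/(1 - 4)) = ((-1*(-¼) - 4/3)*(-10))*((-6 - 64 - 16 + 5*16)/(-3)) = ((¼ - 4/3)*(-10))*(-(-6 - 64 - 16 + 80)/3) = (-13/12*(-10))*(-⅓*(-6)) = (65/6)*2 = 65/3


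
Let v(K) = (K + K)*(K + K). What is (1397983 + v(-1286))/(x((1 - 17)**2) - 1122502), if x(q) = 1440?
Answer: -8013167/1121062 ≈ -7.1478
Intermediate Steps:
v(K) = 4*K**2 (v(K) = (2*K)*(2*K) = 4*K**2)
(1397983 + v(-1286))/(x((1 - 17)**2) - 1122502) = (1397983 + 4*(-1286)**2)/(1440 - 1122502) = (1397983 + 4*1653796)/(-1121062) = (1397983 + 6615184)*(-1/1121062) = 8013167*(-1/1121062) = -8013167/1121062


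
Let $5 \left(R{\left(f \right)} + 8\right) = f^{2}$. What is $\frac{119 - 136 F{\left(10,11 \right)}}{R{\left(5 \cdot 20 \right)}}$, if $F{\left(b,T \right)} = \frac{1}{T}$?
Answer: $\frac{391}{7304} \approx 0.053532$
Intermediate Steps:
$R{\left(f \right)} = -8 + \frac{f^{2}}{5}$
$\frac{119 - 136 F{\left(10,11 \right)}}{R{\left(5 \cdot 20 \right)}} = \frac{119 - \frac{136}{11}}{-8 + \frac{\left(5 \cdot 20\right)^{2}}{5}} = \frac{119 - \frac{136}{11}}{-8 + \frac{100^{2}}{5}} = \frac{119 - \frac{136}{11}}{-8 + \frac{1}{5} \cdot 10000} = \frac{1173}{11 \left(-8 + 2000\right)} = \frac{1173}{11 \cdot 1992} = \frac{1173}{11} \cdot \frac{1}{1992} = \frac{391}{7304}$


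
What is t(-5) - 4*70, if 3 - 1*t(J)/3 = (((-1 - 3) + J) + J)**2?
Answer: -859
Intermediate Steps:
t(J) = 9 - 3*(-4 + 2*J)**2 (t(J) = 9 - 3*(((-1 - 3) + J) + J)**2 = 9 - 3*((-4 + J) + J)**2 = 9 - 3*(-4 + 2*J)**2)
t(-5) - 4*70 = (9 - 12*(-2 - 5)**2) - 4*70 = (9 - 12*(-7)**2) - 280 = (9 - 12*49) - 280 = (9 - 588) - 280 = -579 - 280 = -859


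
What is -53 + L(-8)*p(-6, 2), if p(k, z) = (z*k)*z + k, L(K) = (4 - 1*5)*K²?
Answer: 1867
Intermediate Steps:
L(K) = -K² (L(K) = (4 - 5)*K² = -K²)
p(k, z) = k + k*z² (p(k, z) = (k*z)*z + k = k*z² + k = k + k*z²)
-53 + L(-8)*p(-6, 2) = -53 + (-1*(-8)²)*(-6*(1 + 2²)) = -53 + (-1*64)*(-6*(1 + 4)) = -53 - (-384)*5 = -53 - 64*(-30) = -53 + 1920 = 1867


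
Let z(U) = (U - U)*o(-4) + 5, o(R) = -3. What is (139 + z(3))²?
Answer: 20736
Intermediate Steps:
z(U) = 5 (z(U) = (U - U)*(-3) + 5 = 0*(-3) + 5 = 0 + 5 = 5)
(139 + z(3))² = (139 + 5)² = 144² = 20736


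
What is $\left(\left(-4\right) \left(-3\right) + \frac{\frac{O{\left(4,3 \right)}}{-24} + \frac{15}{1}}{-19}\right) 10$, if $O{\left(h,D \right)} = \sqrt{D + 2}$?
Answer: $\frac{2130}{19} + \frac{5 \sqrt{5}}{228} \approx 112.15$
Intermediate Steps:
$O{\left(h,D \right)} = \sqrt{2 + D}$
$\left(\left(-4\right) \left(-3\right) + \frac{\frac{O{\left(4,3 \right)}}{-24} + \frac{15}{1}}{-19}\right) 10 = \left(\left(-4\right) \left(-3\right) + \frac{\frac{\sqrt{2 + 3}}{-24} + \frac{15}{1}}{-19}\right) 10 = \left(12 + \left(\sqrt{5} \left(- \frac{1}{24}\right) + 15 \cdot 1\right) \left(- \frac{1}{19}\right)\right) 10 = \left(12 + \left(- \frac{\sqrt{5}}{24} + 15\right) \left(- \frac{1}{19}\right)\right) 10 = \left(12 + \left(15 - \frac{\sqrt{5}}{24}\right) \left(- \frac{1}{19}\right)\right) 10 = \left(12 - \left(\frac{15}{19} - \frac{\sqrt{5}}{456}\right)\right) 10 = \left(\frac{213}{19} + \frac{\sqrt{5}}{456}\right) 10 = \frac{2130}{19} + \frac{5 \sqrt{5}}{228}$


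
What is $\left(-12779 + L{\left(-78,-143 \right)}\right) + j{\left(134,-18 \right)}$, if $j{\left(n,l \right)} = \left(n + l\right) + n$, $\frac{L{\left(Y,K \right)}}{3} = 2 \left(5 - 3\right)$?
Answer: $-12517$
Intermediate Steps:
$L{\left(Y,K \right)} = 12$ ($L{\left(Y,K \right)} = 3 \cdot 2 \left(5 - 3\right) = 3 \cdot 2 \cdot 2 = 3 \cdot 4 = 12$)
$j{\left(n,l \right)} = l + 2 n$ ($j{\left(n,l \right)} = \left(l + n\right) + n = l + 2 n$)
$\left(-12779 + L{\left(-78,-143 \right)}\right) + j{\left(134,-18 \right)} = \left(-12779 + 12\right) + \left(-18 + 2 \cdot 134\right) = -12767 + \left(-18 + 268\right) = -12767 + 250 = -12517$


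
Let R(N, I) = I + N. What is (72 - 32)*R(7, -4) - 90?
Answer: 30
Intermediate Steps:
(72 - 32)*R(7, -4) - 90 = (72 - 32)*(-4 + 7) - 90 = 40*3 - 90 = 120 - 90 = 30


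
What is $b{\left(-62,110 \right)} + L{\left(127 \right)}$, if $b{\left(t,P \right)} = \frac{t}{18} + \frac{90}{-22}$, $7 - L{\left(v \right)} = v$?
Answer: $- \frac{12626}{99} \approx -127.54$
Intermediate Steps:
$L{\left(v \right)} = 7 - v$
$b{\left(t,P \right)} = - \frac{45}{11} + \frac{t}{18}$ ($b{\left(t,P \right)} = t \frac{1}{18} + 90 \left(- \frac{1}{22}\right) = \frac{t}{18} - \frac{45}{11} = - \frac{45}{11} + \frac{t}{18}$)
$b{\left(-62,110 \right)} + L{\left(127 \right)} = \left(- \frac{45}{11} + \frac{1}{18} \left(-62\right)\right) + \left(7 - 127\right) = \left(- \frac{45}{11} - \frac{31}{9}\right) + \left(7 - 127\right) = - \frac{746}{99} - 120 = - \frac{12626}{99}$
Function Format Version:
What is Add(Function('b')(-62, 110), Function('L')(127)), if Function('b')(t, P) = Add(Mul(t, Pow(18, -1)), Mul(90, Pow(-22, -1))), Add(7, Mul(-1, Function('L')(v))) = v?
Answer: Rational(-12626, 99) ≈ -127.54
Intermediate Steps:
Function('L')(v) = Add(7, Mul(-1, v))
Function('b')(t, P) = Add(Rational(-45, 11), Mul(Rational(1, 18), t)) (Function('b')(t, P) = Add(Mul(t, Rational(1, 18)), Mul(90, Rational(-1, 22))) = Add(Mul(Rational(1, 18), t), Rational(-45, 11)) = Add(Rational(-45, 11), Mul(Rational(1, 18), t)))
Add(Function('b')(-62, 110), Function('L')(127)) = Add(Add(Rational(-45, 11), Mul(Rational(1, 18), -62)), Add(7, Mul(-1, 127))) = Add(Add(Rational(-45, 11), Rational(-31, 9)), Add(7, -127)) = Add(Rational(-746, 99), -120) = Rational(-12626, 99)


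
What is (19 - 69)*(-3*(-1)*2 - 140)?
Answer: 6700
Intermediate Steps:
(19 - 69)*(-3*(-1)*2 - 140) = -50*(3*2 - 140) = -50*(6 - 140) = -50*(-134) = 6700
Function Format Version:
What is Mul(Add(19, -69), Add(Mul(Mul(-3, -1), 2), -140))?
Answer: 6700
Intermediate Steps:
Mul(Add(19, -69), Add(Mul(Mul(-3, -1), 2), -140)) = Mul(-50, Add(Mul(3, 2), -140)) = Mul(-50, Add(6, -140)) = Mul(-50, -134) = 6700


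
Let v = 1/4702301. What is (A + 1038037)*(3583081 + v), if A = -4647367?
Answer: -60812609937471534060/4702301 ≈ -1.2933e+13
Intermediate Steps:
v = 1/4702301 ≈ 2.1266e-7
(A + 1038037)*(3583081 + v) = (-4647367 + 1038037)*(3583081 + 1/4702301) = -3609330*16848725369382/4702301 = -60812609937471534060/4702301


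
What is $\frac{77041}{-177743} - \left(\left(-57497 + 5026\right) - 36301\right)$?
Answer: $\frac{15778524555}{177743} \approx 88772.0$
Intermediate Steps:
$\frac{77041}{-177743} - \left(\left(-57497 + 5026\right) - 36301\right) = 77041 \left(- \frac{1}{177743}\right) - \left(-52471 - 36301\right) = - \frac{77041}{177743} - -88772 = - \frac{77041}{177743} + 88772 = \frac{15778524555}{177743}$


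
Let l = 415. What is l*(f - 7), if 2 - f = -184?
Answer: 74285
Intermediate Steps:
f = 186 (f = 2 - 1*(-184) = 2 + 184 = 186)
l*(f - 7) = 415*(186 - 7) = 415*179 = 74285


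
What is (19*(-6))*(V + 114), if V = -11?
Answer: -11742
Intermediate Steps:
(19*(-6))*(V + 114) = (19*(-6))*(-11 + 114) = -114*103 = -11742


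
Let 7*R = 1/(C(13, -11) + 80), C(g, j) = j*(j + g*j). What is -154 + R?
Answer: -1912371/12418 ≈ -154.00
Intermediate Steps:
R = 1/12418 (R = 1/(7*((-11)**2*(1 + 13) + 80)) = 1/(7*(121*14 + 80)) = 1/(7*(1694 + 80)) = (1/7)/1774 = (1/7)*(1/1774) = 1/12418 ≈ 8.0528e-5)
-154 + R = -154 + 1/12418 = -1912371/12418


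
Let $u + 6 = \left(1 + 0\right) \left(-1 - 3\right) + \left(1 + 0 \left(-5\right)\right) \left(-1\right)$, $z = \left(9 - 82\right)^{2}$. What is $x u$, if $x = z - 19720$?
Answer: $158301$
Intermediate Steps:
$z = 5329$ ($z = \left(-73\right)^{2} = 5329$)
$x = -14391$ ($x = 5329 - 19720 = -14391$)
$u = -11$ ($u = -6 + \left(\left(1 + 0\right) \left(-1 - 3\right) + \left(1 + 0 \left(-5\right)\right) \left(-1\right)\right) = -6 + \left(1 \left(-4\right) + \left(1 + 0\right) \left(-1\right)\right) = -6 + \left(-4 + 1 \left(-1\right)\right) = -6 - 5 = -11$)
$x u = \left(-14391\right) \left(-11\right) = 158301$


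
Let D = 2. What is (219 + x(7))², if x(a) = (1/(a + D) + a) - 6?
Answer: 3924361/81 ≈ 48449.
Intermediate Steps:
x(a) = -6 + a + 1/(2 + a) (x(a) = (1/(a + 2) + a) - 6 = (1/(2 + a) + a) - 6 = (a + 1/(2 + a)) - 6 = -6 + a + 1/(2 + a))
(219 + x(7))² = (219 + (-11 + 7² - 4*7)/(2 + 7))² = (219 + (-11 + 49 - 28)/9)² = (219 + (⅑)*10)² = (219 + 10/9)² = (1981/9)² = 3924361/81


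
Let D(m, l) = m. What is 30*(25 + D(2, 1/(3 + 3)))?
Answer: 810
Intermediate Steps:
30*(25 + D(2, 1/(3 + 3))) = 30*(25 + 2) = 30*27 = 810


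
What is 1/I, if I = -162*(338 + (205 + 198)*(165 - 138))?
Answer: -1/1817478 ≈ -5.5021e-7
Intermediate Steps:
I = -1817478 (I = -162*(338 + 403*27) = -162*(338 + 10881) = -162*11219 = -1817478)
1/I = 1/(-1817478) = -1/1817478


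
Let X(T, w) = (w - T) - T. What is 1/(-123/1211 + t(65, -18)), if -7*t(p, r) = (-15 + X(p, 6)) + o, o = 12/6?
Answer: 1211/23578 ≈ 0.051361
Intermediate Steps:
X(T, w) = w - 2*T
o = 2 (o = 12*(⅙) = 2)
t(p, r) = 1 + 2*p/7 (t(p, r) = -((-15 + (6 - 2*p)) + 2)/7 = -((-9 - 2*p) + 2)/7 = -(-7 - 2*p)/7 = 1 + 2*p/7)
1/(-123/1211 + t(65, -18)) = 1/(-123/1211 + (1 + (2/7)*65)) = 1/(-123*1/1211 + (1 + 130/7)) = 1/(-123/1211 + 137/7) = 1/(23578/1211) = 1211/23578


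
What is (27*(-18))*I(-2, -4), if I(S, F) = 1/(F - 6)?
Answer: 243/5 ≈ 48.600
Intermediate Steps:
I(S, F) = 1/(-6 + F)
(27*(-18))*I(-2, -4) = (27*(-18))/(-6 - 4) = -486/(-10) = -486*(-1/10) = 243/5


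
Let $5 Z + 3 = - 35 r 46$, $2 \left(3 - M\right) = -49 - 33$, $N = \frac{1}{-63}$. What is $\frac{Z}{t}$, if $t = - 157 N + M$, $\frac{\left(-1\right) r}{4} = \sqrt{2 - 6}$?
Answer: $- \frac{189}{14645} + \frac{162288 i}{2929} \approx -0.012905 + 55.407 i$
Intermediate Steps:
$N = - \frac{1}{63} \approx -0.015873$
$r = - 8 i$ ($r = - 4 \sqrt{2 - 6} = - 4 \sqrt{-4} = - 4 \cdot 2 i = - 8 i \approx - 8.0 i$)
$M = 44$ ($M = 3 - \frac{-49 - 33}{2} = 3 - -41 = 3 + 41 = 44$)
$t = \frac{2929}{63}$ ($t = \left(-157\right) \left(- \frac{1}{63}\right) + 44 = \frac{157}{63} + 44 = \frac{2929}{63} \approx 46.492$)
$Z = - \frac{3}{5} + 2576 i$ ($Z = - \frac{3}{5} + \frac{- 35 \left(- 8 i\right) 46}{5} = - \frac{3}{5} + \frac{280 i 46}{5} = - \frac{3}{5} + \frac{12880 i}{5} = - \frac{3}{5} + 2576 i \approx -0.6 + 2576.0 i$)
$\frac{Z}{t} = \frac{- \frac{3}{5} + 2576 i}{\frac{2929}{63}} = \left(- \frac{3}{5} + 2576 i\right) \frac{63}{2929} = - \frac{189}{14645} + \frac{162288 i}{2929}$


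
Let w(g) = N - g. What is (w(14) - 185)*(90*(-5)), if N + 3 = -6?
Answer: 93600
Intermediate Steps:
N = -9 (N = -3 - 6 = -9)
w(g) = -9 - g
(w(14) - 185)*(90*(-5)) = ((-9 - 1*14) - 185)*(90*(-5)) = ((-9 - 14) - 185)*(-450) = (-23 - 185)*(-450) = -208*(-450) = 93600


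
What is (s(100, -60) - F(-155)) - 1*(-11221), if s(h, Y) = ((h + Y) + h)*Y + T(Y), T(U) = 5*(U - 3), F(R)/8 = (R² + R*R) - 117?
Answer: -380958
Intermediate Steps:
F(R) = -936 + 16*R² (F(R) = 8*((R² + R*R) - 117) = 8*((R² + R²) - 117) = 8*(2*R² - 117) = 8*(-117 + 2*R²) = -936 + 16*R²)
T(U) = -15 + 5*U (T(U) = 5*(-3 + U) = -15 + 5*U)
s(h, Y) = -15 + 5*Y + Y*(Y + 2*h) (s(h, Y) = ((h + Y) + h)*Y + (-15 + 5*Y) = ((Y + h) + h)*Y + (-15 + 5*Y) = (Y + 2*h)*Y + (-15 + 5*Y) = Y*(Y + 2*h) + (-15 + 5*Y) = -15 + 5*Y + Y*(Y + 2*h))
(s(100, -60) - F(-155)) - 1*(-11221) = ((-15 + (-60)² + 5*(-60) + 2*(-60)*100) - (-936 + 16*(-155)²)) - 1*(-11221) = ((-15 + 3600 - 300 - 12000) - (-936 + 16*24025)) + 11221 = (-8715 - (-936 + 384400)) + 11221 = (-8715 - 1*383464) + 11221 = (-8715 - 383464) + 11221 = -392179 + 11221 = -380958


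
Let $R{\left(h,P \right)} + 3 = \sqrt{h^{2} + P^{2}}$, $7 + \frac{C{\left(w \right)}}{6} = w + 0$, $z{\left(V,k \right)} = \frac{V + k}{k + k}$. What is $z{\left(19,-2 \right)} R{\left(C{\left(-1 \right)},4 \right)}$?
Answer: $\frac{51}{4} - 17 \sqrt{145} \approx -191.96$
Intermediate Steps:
$z{\left(V,k \right)} = \frac{V + k}{2 k}$
$C{\left(w \right)} = -42 + 6 w$ ($C{\left(w \right)} = -42 + 6 \left(w + 0\right) = -42 + 6 w$)
$R{\left(h,P \right)} = -3 + \sqrt{P^{2} + h^{2}}$ ($R{\left(h,P \right)} = -3 + \sqrt{h^{2} + P^{2}} = -3 + \sqrt{P^{2} + h^{2}}$)
$z{\left(19,-2 \right)} R{\left(C{\left(-1 \right)},4 \right)} = \frac{19 - 2}{2 \left(-2\right)} \left(-3 + \sqrt{4^{2} + \left(-42 + 6 \left(-1\right)\right)^{2}}\right) = \frac{1}{2} \left(- \frac{1}{2}\right) 17 \left(-3 + \sqrt{16 + \left(-42 - 6\right)^{2}}\right) = - \frac{17 \left(-3 + \sqrt{16 + \left(-48\right)^{2}}\right)}{4} = - \frac{17 \left(-3 + \sqrt{16 + 2304}\right)}{4} = - \frac{17 \left(-3 + \sqrt{2320}\right)}{4} = - \frac{17 \left(-3 + 4 \sqrt{145}\right)}{4} = \frac{51}{4} - 17 \sqrt{145}$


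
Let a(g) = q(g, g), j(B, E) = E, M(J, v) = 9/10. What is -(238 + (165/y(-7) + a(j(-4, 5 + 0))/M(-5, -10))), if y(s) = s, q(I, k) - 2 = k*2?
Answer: -4783/21 ≈ -227.76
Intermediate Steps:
M(J, v) = 9/10 (M(J, v) = 9*(⅒) = 9/10)
q(I, k) = 2 + 2*k (q(I, k) = 2 + k*2 = 2 + 2*k)
a(g) = 2 + 2*g
-(238 + (165/y(-7) + a(j(-4, 5 + 0))/M(-5, -10))) = -(238 + (165/(-7) + (2 + 2*(5 + 0))/(9/10))) = -(238 + (165*(-⅐) + (2 + 2*5)*(10/9))) = -(238 + (-165/7 + (2 + 10)*(10/9))) = -(238 + (-165/7 + 12*(10/9))) = -(238 + (-165/7 + 40/3)) = -(238 - 215/21) = -1*4783/21 = -4783/21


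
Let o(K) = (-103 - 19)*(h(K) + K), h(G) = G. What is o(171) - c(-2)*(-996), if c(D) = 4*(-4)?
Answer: -57660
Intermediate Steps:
c(D) = -16
o(K) = -244*K (o(K) = (-103 - 19)*(K + K) = -244*K)
o(171) - c(-2)*(-996) = -244*171 - (-16)*(-996) = -41724 - 1*15936 = -41724 - 15936 = -57660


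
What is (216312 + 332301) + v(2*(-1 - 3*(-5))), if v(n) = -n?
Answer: 548585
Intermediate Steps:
(216312 + 332301) + v(2*(-1 - 3*(-5))) = (216312 + 332301) - 2*(-1 - 3*(-5)) = 548613 - 2*(-1 + 15) = 548613 - 2*14 = 548613 - 1*28 = 548613 - 28 = 548585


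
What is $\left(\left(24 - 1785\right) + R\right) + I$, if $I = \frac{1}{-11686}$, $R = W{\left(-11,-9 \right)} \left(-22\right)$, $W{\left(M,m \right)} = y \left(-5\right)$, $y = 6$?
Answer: $- \frac{12866287}{11686} \approx -1101.0$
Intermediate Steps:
$W{\left(M,m \right)} = -30$ ($W{\left(M,m \right)} = 6 \left(-5\right) = -30$)
$R = 660$ ($R = \left(-30\right) \left(-22\right) = 660$)
$I = - \frac{1}{11686} \approx -8.5572 \cdot 10^{-5}$
$\left(\left(24 - 1785\right) + R\right) + I = \left(\left(24 - 1785\right) + 660\right) - \frac{1}{11686} = \left(-1761 + 660\right) - \frac{1}{11686} = -1101 - \frac{1}{11686} = - \frac{12866287}{11686}$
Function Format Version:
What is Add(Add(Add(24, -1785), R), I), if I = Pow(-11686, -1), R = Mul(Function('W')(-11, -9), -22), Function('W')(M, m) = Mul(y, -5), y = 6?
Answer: Rational(-12866287, 11686) ≈ -1101.0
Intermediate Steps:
Function('W')(M, m) = -30 (Function('W')(M, m) = Mul(6, -5) = -30)
R = 660 (R = Mul(-30, -22) = 660)
I = Rational(-1, 11686) ≈ -8.5572e-5
Add(Add(Add(24, -1785), R), I) = Add(Add(Add(24, -1785), 660), Rational(-1, 11686)) = Add(Add(-1761, 660), Rational(-1, 11686)) = Add(-1101, Rational(-1, 11686)) = Rational(-12866287, 11686)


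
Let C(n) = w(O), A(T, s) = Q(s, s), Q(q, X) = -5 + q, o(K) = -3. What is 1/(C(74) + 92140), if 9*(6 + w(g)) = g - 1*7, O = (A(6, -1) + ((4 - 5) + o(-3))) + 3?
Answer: 9/829192 ≈ 1.0854e-5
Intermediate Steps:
A(T, s) = -5 + s
O = -7 (O = ((-5 - 1) + ((4 - 5) - 3)) + 3 = (-6 + (-1 - 3)) + 3 = (-6 - 4) + 3 = -10 + 3 = -7)
w(g) = -61/9 + g/9 (w(g) = -6 + (g - 1*7)/9 = -6 + (g - 7)/9 = -6 + (-7 + g)/9 = -6 + (-7/9 + g/9) = -61/9 + g/9)
C(n) = -68/9 (C(n) = -61/9 + (⅑)*(-7) = -61/9 - 7/9 = -68/9)
1/(C(74) + 92140) = 1/(-68/9 + 92140) = 1/(829192/9) = 9/829192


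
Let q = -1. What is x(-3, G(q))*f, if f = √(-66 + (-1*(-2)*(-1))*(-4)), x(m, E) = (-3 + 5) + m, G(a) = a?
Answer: -I*√58 ≈ -7.6158*I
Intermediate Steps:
x(m, E) = 2 + m
f = I*√58 (f = √(-66 + (2*(-1))*(-4)) = √(-66 - 2*(-4)) = √(-66 + 8) = √(-58) = I*√58 ≈ 7.6158*I)
x(-3, G(q))*f = (2 - 3)*(I*√58) = -I*√58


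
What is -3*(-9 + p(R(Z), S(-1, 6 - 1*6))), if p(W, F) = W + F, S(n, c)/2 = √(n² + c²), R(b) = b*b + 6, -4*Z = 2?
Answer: 9/4 ≈ 2.2500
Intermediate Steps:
Z = -½ (Z = -¼*2 = -½ ≈ -0.50000)
R(b) = 6 + b² (R(b) = b² + 6 = 6 + b²)
S(n, c) = 2*√(c² + n²) (S(n, c) = 2*√(n² + c²) = 2*√(c² + n²))
p(W, F) = F + W
-3*(-9 + p(R(Z), S(-1, 6 - 1*6))) = -3*(-9 + (2*√((6 - 1*6)² + (-1)²) + (6 + (-½)²))) = -3*(-9 + (2*√((6 - 6)² + 1) + (6 + ¼))) = -3*(-9 + (2*√(0² + 1) + 25/4)) = -3*(-9 + (2*√(0 + 1) + 25/4)) = -3*(-9 + (2*√1 + 25/4)) = -3*(-9 + (2*1 + 25/4)) = -3*(-9 + (2 + 25/4)) = -3*(-9 + 33/4) = -3*(-¾) = 9/4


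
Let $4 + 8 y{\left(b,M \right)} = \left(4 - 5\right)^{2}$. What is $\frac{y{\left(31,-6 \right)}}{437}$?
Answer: $- \frac{3}{3496} \approx -0.00085812$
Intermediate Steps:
$y{\left(b,M \right)} = - \frac{3}{8}$ ($y{\left(b,M \right)} = - \frac{1}{2} + \frac{\left(4 - 5\right)^{2}}{8} = - \frac{1}{2} + \frac{\left(-1\right)^{2}}{8} = - \frac{1}{2} + \frac{1}{8} \cdot 1 = - \frac{1}{2} + \frac{1}{8} = - \frac{3}{8}$)
$\frac{y{\left(31,-6 \right)}}{437} = - \frac{3}{8 \cdot 437} = \left(- \frac{3}{8}\right) \frac{1}{437} = - \frac{3}{3496}$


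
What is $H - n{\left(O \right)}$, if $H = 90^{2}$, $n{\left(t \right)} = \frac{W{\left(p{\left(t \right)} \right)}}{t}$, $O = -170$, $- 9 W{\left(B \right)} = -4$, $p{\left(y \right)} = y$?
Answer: $\frac{6196502}{765} \approx 8100.0$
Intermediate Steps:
$W{\left(B \right)} = \frac{4}{9}$ ($W{\left(B \right)} = \left(- \frac{1}{9}\right) \left(-4\right) = \frac{4}{9}$)
$n{\left(t \right)} = \frac{4}{9 t}$
$H = 8100$
$H - n{\left(O \right)} = 8100 - \frac{4}{9 \left(-170\right)} = 8100 - \frac{4}{9} \left(- \frac{1}{170}\right) = 8100 - - \frac{2}{765} = 8100 + \frac{2}{765} = \frac{6196502}{765}$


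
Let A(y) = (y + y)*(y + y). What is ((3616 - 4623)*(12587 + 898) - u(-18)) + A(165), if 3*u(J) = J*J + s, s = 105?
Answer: -13470638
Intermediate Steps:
A(y) = 4*y**2 (A(y) = (2*y)*(2*y) = 4*y**2)
u(J) = 35 + J**2/3 (u(J) = (J*J + 105)/3 = (J**2 + 105)/3 = (105 + J**2)/3 = 35 + J**2/3)
((3616 - 4623)*(12587 + 898) - u(-18)) + A(165) = ((3616 - 4623)*(12587 + 898) - (35 + (1/3)*(-18)**2)) + 4*165**2 = (-1007*13485 - (35 + (1/3)*324)) + 4*27225 = (-13579395 - (35 + 108)) + 108900 = (-13579395 - 1*143) + 108900 = (-13579395 - 143) + 108900 = -13579538 + 108900 = -13470638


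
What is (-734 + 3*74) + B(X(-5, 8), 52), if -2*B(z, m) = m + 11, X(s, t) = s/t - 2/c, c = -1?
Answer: -1087/2 ≈ -543.50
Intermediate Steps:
X(s, t) = 2 + s/t (X(s, t) = s/t - 2/(-1) = s/t - 2*(-1) = s/t + 2 = 2 + s/t)
B(z, m) = -11/2 - m/2 (B(z, m) = -(m + 11)/2 = -(11 + m)/2 = -11/2 - m/2)
(-734 + 3*74) + B(X(-5, 8), 52) = (-734 + 3*74) + (-11/2 - ½*52) = (-734 + 222) + (-11/2 - 26) = -512 - 63/2 = -1087/2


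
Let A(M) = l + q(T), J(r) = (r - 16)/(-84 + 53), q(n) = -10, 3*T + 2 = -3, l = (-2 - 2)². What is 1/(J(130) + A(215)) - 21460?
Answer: -1545089/72 ≈ -21460.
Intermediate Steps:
l = 16 (l = (-4)² = 16)
T = -5/3 (T = -⅔ + (⅓)*(-3) = -⅔ - 1 = -5/3 ≈ -1.6667)
J(r) = 16/31 - r/31 (J(r) = (-16 + r)/(-31) = (-16 + r)*(-1/31) = 16/31 - r/31)
A(M) = 6 (A(M) = 16 - 10 = 6)
1/(J(130) + A(215)) - 21460 = 1/((16/31 - 1/31*130) + 6) - 21460 = 1/((16/31 - 130/31) + 6) - 21460 = 1/(-114/31 + 6) - 21460 = 1/(72/31) - 21460 = 31/72 - 21460 = -1545089/72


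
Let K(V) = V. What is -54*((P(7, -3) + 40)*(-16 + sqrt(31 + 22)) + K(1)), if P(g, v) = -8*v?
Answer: 55242 - 3456*sqrt(53) ≈ 30082.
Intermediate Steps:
-54*((P(7, -3) + 40)*(-16 + sqrt(31 + 22)) + K(1)) = -54*((-8*(-3) + 40)*(-16 + sqrt(31 + 22)) + 1) = -54*((24 + 40)*(-16 + sqrt(53)) + 1) = -54*(64*(-16 + sqrt(53)) + 1) = -54*((-1024 + 64*sqrt(53)) + 1) = -54*(-1023 + 64*sqrt(53)) = 55242 - 3456*sqrt(53)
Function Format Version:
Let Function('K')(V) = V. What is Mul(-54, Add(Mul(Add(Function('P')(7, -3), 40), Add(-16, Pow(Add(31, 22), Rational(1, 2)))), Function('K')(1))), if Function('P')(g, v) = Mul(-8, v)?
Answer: Add(55242, Mul(-3456, Pow(53, Rational(1, 2)))) ≈ 30082.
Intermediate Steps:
Mul(-54, Add(Mul(Add(Function('P')(7, -3), 40), Add(-16, Pow(Add(31, 22), Rational(1, 2)))), Function('K')(1))) = Mul(-54, Add(Mul(Add(Mul(-8, -3), 40), Add(-16, Pow(Add(31, 22), Rational(1, 2)))), 1)) = Mul(-54, Add(Mul(Add(24, 40), Add(-16, Pow(53, Rational(1, 2)))), 1)) = Mul(-54, Add(Mul(64, Add(-16, Pow(53, Rational(1, 2)))), 1)) = Mul(-54, Add(Add(-1024, Mul(64, Pow(53, Rational(1, 2)))), 1)) = Mul(-54, Add(-1023, Mul(64, Pow(53, Rational(1, 2))))) = Add(55242, Mul(-3456, Pow(53, Rational(1, 2))))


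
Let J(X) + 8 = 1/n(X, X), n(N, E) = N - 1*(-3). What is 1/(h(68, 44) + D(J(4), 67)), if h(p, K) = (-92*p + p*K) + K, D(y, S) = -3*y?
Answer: -7/22375 ≈ -0.00031285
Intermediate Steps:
n(N, E) = 3 + N (n(N, E) = N + 3 = 3 + N)
J(X) = -8 + 1/(3 + X)
h(p, K) = K - 92*p + K*p (h(p, K) = (-92*p + K*p) + K = K - 92*p + K*p)
1/(h(68, 44) + D(J(4), 67)) = 1/((44 - 92*68 + 44*68) - 3*(-23 - 8*4)/(3 + 4)) = 1/((44 - 6256 + 2992) - 3*(-23 - 32)/7) = 1/(-3220 - 3*(-55)/7) = 1/(-3220 - 3*(-55/7)) = 1/(-3220 + 165/7) = 1/(-22375/7) = -7/22375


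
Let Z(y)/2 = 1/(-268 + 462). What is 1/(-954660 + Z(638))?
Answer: -97/92602019 ≈ -1.0475e-6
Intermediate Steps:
Z(y) = 1/97 (Z(y) = 2/(-268 + 462) = 2/194 = 2*(1/194) = 1/97)
1/(-954660 + Z(638)) = 1/(-954660 + 1/97) = 1/(-92602019/97) = -97/92602019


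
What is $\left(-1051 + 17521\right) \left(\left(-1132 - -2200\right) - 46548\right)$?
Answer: $-749055600$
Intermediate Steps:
$\left(-1051 + 17521\right) \left(\left(-1132 - -2200\right) - 46548\right) = 16470 \left(\left(-1132 + 2200\right) - 46548\right) = 16470 \left(1068 - 46548\right) = 16470 \left(-45480\right) = -749055600$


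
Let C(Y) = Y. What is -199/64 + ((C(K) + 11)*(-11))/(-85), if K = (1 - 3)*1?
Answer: -10579/5440 ≈ -1.9447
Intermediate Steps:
K = -2 (K = -2*1 = -2)
-199/64 + ((C(K) + 11)*(-11))/(-85) = -199/64 + ((-2 + 11)*(-11))/(-85) = -199*1/64 + (9*(-11))*(-1/85) = -199/64 - 99*(-1/85) = -199/64 + 99/85 = -10579/5440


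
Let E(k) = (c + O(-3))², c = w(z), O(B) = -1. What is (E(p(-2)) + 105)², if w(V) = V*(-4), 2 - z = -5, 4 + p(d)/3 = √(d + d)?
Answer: 894916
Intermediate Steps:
p(d) = -12 + 3*√2*√d (p(d) = -12 + 3*√(d + d) = -12 + 3*√(2*d) = -12 + 3*(√2*√d) = -12 + 3*√2*√d)
z = 7 (z = 2 - 1*(-5) = 2 + 5 = 7)
w(V) = -4*V
c = -28 (c = -4*7 = -28)
E(k) = 841 (E(k) = (-28 - 1)² = (-29)² = 841)
(E(p(-2)) + 105)² = (841 + 105)² = 946² = 894916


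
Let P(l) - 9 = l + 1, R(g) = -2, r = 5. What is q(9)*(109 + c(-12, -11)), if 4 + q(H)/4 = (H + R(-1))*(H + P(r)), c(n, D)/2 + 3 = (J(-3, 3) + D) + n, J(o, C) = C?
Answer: 41328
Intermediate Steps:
P(l) = 10 + l (P(l) = 9 + (l + 1) = 9 + (1 + l) = 10 + l)
c(n, D) = 2*D + 2*n (c(n, D) = -6 + 2*((3 + D) + n) = -6 + 2*(3 + D + n) = -6 + (6 + 2*D + 2*n) = 2*D + 2*n)
q(H) = -16 + 4*(-2 + H)*(15 + H) (q(H) = -16 + 4*((H - 2)*(H + (10 + 5))) = -16 + 4*((-2 + H)*(H + 15)) = -16 + 4*((-2 + H)*(15 + H)) = -16 + 4*(-2 + H)*(15 + H))
q(9)*(109 + c(-12, -11)) = (-136 + 4*9² + 52*9)*(109 + (2*(-11) + 2*(-12))) = (-136 + 4*81 + 468)*(109 + (-22 - 24)) = (-136 + 324 + 468)*(109 - 46) = 656*63 = 41328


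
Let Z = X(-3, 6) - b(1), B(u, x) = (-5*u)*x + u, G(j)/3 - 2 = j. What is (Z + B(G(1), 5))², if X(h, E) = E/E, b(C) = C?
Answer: 46656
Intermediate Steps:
G(j) = 6 + 3*j
X(h, E) = 1
B(u, x) = u - 5*u*x (B(u, x) = -5*u*x + u = u - 5*u*x)
Z = 0 (Z = 1 - 1*1 = 1 - 1 = 0)
(Z + B(G(1), 5))² = (0 + (6 + 3*1)*(1 - 5*5))² = (0 + (6 + 3)*(1 - 25))² = (0 + 9*(-24))² = (0 - 216)² = (-216)² = 46656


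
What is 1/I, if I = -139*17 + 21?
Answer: -1/2342 ≈ -0.00042699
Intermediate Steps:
I = -2342 (I = -2363 + 21 = -2342)
1/I = 1/(-2342) = -1/2342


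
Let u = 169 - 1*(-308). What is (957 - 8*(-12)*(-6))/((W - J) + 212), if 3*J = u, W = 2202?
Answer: 381/2255 ≈ 0.16896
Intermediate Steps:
u = 477 (u = 169 + 308 = 477)
J = 159 (J = (1/3)*477 = 159)
(957 - 8*(-12)*(-6))/((W - J) + 212) = (957 - 8*(-12)*(-6))/((2202 - 1*159) + 212) = (957 + 96*(-6))/((2202 - 159) + 212) = (957 - 576)/(2043 + 212) = 381/2255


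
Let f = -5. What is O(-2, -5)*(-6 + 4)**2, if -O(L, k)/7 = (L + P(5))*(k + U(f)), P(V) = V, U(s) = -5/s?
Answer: 336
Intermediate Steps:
O(L, k) = -7*(1 + k)*(5 + L) (O(L, k) = -7*(L + 5)*(k - 5/(-5)) = -7*(5 + L)*(k - 5*(-1/5)) = -7*(5 + L)*(k + 1) = -7*(5 + L)*(1 + k) = -7*(1 + k)*(5 + L))
O(-2, -5)*(-6 + 4)**2 = (-35 - 35*(-5) - 7*(-2) - 7*(-2)*(-5))*(-6 + 4)**2 = (-35 + 175 + 14 - 70)*(-2)**2 = 84*4 = 336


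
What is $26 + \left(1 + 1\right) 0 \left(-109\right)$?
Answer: $26$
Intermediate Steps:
$26 + \left(1 + 1\right) 0 \left(-109\right) = 26 + 2 \cdot 0 \left(-109\right) = 26 + 0 \left(-109\right) = 26 + 0 = 26$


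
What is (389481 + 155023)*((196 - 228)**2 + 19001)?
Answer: 10903692600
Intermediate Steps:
(389481 + 155023)*((196 - 228)**2 + 19001) = 544504*((-32)**2 + 19001) = 544504*(1024 + 19001) = 544504*20025 = 10903692600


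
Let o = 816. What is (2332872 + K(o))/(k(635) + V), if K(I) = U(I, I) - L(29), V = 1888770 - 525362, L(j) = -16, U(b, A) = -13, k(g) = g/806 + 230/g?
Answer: 79599250250/46520429139 ≈ 1.7111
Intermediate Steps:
k(g) = 230/g + g/806 (k(g) = g*(1/806) + 230/g = g/806 + 230/g = 230/g + g/806)
V = 1363408
K(I) = 3 (K(I) = -13 - 1*(-16) = -13 + 16 = 3)
(2332872 + K(o))/(k(635) + V) = (2332872 + 3)/((230/635 + (1/806)*635) + 1363408) = 2332875/((230*(1/635) + 635/806) + 1363408) = 2332875/((46/127 + 635/806) + 1363408) = 2332875/(117721/102362 + 1363408) = 2332875/(139561287417/102362) = 2332875*(102362/139561287417) = 79599250250/46520429139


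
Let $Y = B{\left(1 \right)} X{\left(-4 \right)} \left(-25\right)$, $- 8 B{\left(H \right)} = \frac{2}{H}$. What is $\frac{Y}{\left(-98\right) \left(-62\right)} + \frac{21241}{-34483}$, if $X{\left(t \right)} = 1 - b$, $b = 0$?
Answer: $- \frac{515379189}{838074832} \approx -0.61496$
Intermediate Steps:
$B{\left(H \right)} = - \frac{1}{4 H}$ ($B{\left(H \right)} = - \frac{2 \frac{1}{H}}{8} = - \frac{1}{4 H}$)
$X{\left(t \right)} = 1$ ($X{\left(t \right)} = 1 - 0 = 1 + 0 = 1$)
$Y = \frac{25}{4}$ ($Y = - \frac{1}{4 \cdot 1} \cdot 1 \left(-25\right) = \left(- \frac{1}{4}\right) 1 \cdot 1 \left(-25\right) = \left(- \frac{1}{4}\right) 1 \left(-25\right) = \left(- \frac{1}{4}\right) \left(-25\right) = \frac{25}{4} \approx 6.25$)
$\frac{Y}{\left(-98\right) \left(-62\right)} + \frac{21241}{-34483} = \frac{25}{4 \left(\left(-98\right) \left(-62\right)\right)} + \frac{21241}{-34483} = \frac{25}{4 \cdot 6076} + 21241 \left(- \frac{1}{34483}\right) = \frac{25}{4} \cdot \frac{1}{6076} - \frac{21241}{34483} = \frac{25}{24304} - \frac{21241}{34483} = - \frac{515379189}{838074832}$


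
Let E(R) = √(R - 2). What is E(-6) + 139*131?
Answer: 18209 + 2*I*√2 ≈ 18209.0 + 2.8284*I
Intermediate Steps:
E(R) = √(-2 + R)
E(-6) + 139*131 = √(-2 - 6) + 139*131 = √(-8) + 18209 = 2*I*√2 + 18209 = 18209 + 2*I*√2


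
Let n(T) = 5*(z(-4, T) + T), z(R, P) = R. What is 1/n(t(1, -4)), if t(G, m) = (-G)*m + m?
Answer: -1/20 ≈ -0.050000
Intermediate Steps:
t(G, m) = m - G*m (t(G, m) = -G*m + m = m - G*m)
n(T) = -20 + 5*T (n(T) = 5*(-4 + T) = -20 + 5*T)
1/n(t(1, -4)) = 1/(-20 + 5*(-4*(1 - 1*1))) = 1/(-20 + 5*(-4*(1 - 1))) = 1/(-20 + 5*(-4*0)) = 1/(-20 + 5*0) = 1/(-20 + 0) = 1/(-20) = -1/20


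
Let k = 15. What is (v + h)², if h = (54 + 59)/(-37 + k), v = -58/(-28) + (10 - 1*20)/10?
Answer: 97969/5929 ≈ 16.524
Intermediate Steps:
v = 15/14 (v = -58*(-1/28) + (10 - 20)*(⅒) = 29/14 - 10*⅒ = 29/14 - 1 = 15/14 ≈ 1.0714)
h = -113/22 (h = (54 + 59)/(-37 + 15) = 113/(-22) = 113*(-1/22) = -113/22 ≈ -5.1364)
(v + h)² = (15/14 - 113/22)² = (-313/77)² = 97969/5929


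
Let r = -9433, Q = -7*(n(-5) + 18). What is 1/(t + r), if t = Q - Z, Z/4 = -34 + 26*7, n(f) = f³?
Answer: -1/9276 ≈ -0.00010781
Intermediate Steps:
Q = 749 (Q = -7*((-5)³ + 18) = -7*(-125 + 18) = -7*(-107) = 749)
Z = 592 (Z = 4*(-34 + 26*7) = 4*(-34 + 182) = 4*148 = 592)
t = 157 (t = 749 - 1*592 = 749 - 592 = 157)
1/(t + r) = 1/(157 - 9433) = 1/(-9276) = -1/9276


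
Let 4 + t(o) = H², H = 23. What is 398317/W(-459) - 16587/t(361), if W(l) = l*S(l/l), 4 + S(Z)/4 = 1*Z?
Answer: 39251743/963900 ≈ 40.722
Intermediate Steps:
t(o) = 525 (t(o) = -4 + 23² = -4 + 529 = 525)
S(Z) = -16 + 4*Z (S(Z) = -16 + 4*(1*Z) = -16 + 4*Z)
W(l) = -12*l (W(l) = l*(-16 + 4*(l/l)) = l*(-16 + 4*1) = l*(-16 + 4) = l*(-12) = -12*l)
398317/W(-459) - 16587/t(361) = 398317/((-12*(-459))) - 16587/525 = 398317/5508 - 16587*1/525 = 398317*(1/5508) - 5529/175 = 398317/5508 - 5529/175 = 39251743/963900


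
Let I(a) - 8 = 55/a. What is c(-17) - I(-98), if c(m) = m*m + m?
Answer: 25927/98 ≈ 264.56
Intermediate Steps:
I(a) = 8 + 55/a
c(m) = m + m² (c(m) = m² + m = m + m²)
c(-17) - I(-98) = -17*(1 - 17) - (8 + 55/(-98)) = -17*(-16) - (8 + 55*(-1/98)) = 272 - (8 - 55/98) = 272 - 1*729/98 = 272 - 729/98 = 25927/98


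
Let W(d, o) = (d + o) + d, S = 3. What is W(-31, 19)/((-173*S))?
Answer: 43/519 ≈ 0.082852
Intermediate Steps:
W(d, o) = o + 2*d
W(-31, 19)/((-173*S)) = (19 + 2*(-31))/((-173*3)) = (19 - 62)/(-519) = -43*(-1/519) = 43/519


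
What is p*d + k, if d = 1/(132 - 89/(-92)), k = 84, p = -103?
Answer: 1018096/12233 ≈ 83.225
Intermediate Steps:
d = 92/12233 (d = 1/(132 - 89*(-1/92)) = 1/(132 + 89/92) = 1/(12233/92) = 92/12233 ≈ 0.0075206)
p*d + k = -103*92/12233 + 84 = -9476/12233 + 84 = 1018096/12233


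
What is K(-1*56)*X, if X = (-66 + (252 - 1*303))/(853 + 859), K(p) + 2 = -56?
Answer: 3393/856 ≈ 3.9638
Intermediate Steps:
K(p) = -58 (K(p) = -2 - 56 = -58)
X = -117/1712 (X = (-66 + (252 - 303))/1712 = (-66 - 51)*(1/1712) = -117*1/1712 = -117/1712 ≈ -0.068341)
K(-1*56)*X = -58*(-117/1712) = 3393/856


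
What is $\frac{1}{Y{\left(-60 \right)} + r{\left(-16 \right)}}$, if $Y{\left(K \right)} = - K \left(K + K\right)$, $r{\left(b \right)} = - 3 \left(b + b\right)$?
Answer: $- \frac{1}{7104} \approx -0.00014077$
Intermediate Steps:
$r{\left(b \right)} = - 6 b$ ($r{\left(b \right)} = - 3 \cdot 2 b = - 6 b$)
$Y{\left(K \right)} = - 2 K^{2}$ ($Y{\left(K \right)} = - K 2 K = - 2 K^{2}$)
$\frac{1}{Y{\left(-60 \right)} + r{\left(-16 \right)}} = \frac{1}{- 2 \left(-60\right)^{2} - -96} = \frac{1}{\left(-2\right) 3600 + 96} = \frac{1}{-7200 + 96} = \frac{1}{-7104} = - \frac{1}{7104}$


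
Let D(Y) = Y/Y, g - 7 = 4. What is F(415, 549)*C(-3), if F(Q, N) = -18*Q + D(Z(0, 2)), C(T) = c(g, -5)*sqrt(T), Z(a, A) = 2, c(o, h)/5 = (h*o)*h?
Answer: -10269875*I*sqrt(3) ≈ -1.7788e+7*I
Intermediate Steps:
g = 11 (g = 7 + 4 = 11)
c(o, h) = 5*o*h**2 (c(o, h) = 5*((h*o)*h) = 5*(o*h**2) = 5*o*h**2)
D(Y) = 1
C(T) = 1375*sqrt(T) (C(T) = (5*11*(-5)**2)*sqrt(T) = (5*11*25)*sqrt(T) = 1375*sqrt(T))
F(Q, N) = 1 - 18*Q (F(Q, N) = -18*Q + 1 = 1 - 18*Q)
F(415, 549)*C(-3) = (1 - 18*415)*(1375*sqrt(-3)) = (1 - 7470)*(1375*(I*sqrt(3))) = -10269875*I*sqrt(3)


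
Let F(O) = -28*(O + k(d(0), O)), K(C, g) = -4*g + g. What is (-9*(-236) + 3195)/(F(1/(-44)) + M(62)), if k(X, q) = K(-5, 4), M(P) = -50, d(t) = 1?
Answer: 19503/1051 ≈ 18.557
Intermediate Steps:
K(C, g) = -3*g
k(X, q) = -12 (k(X, q) = -3*4 = -12)
F(O) = 336 - 28*O (F(O) = -28*(O - 12) = -28*(-12 + O) = 336 - 28*O)
(-9*(-236) + 3195)/(F(1/(-44)) + M(62)) = (-9*(-236) + 3195)/((336 - 28/(-44)) - 50) = (2124 + 3195)/((336 - 28*(-1/44)) - 50) = 5319/((336 + 7/11) - 50) = 5319/(3703/11 - 50) = 5319/(3153/11) = 5319*(11/3153) = 19503/1051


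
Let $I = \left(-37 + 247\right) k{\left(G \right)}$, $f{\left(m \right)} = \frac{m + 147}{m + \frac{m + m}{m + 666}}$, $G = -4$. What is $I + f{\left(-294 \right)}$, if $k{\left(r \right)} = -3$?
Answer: $- \frac{117717}{187} \approx -629.5$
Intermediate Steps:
$f{\left(m \right)} = \frac{147 + m}{m + \frac{2 m}{666 + m}}$
$I = -630$ ($I = \left(-37 + 247\right) \left(-3\right) = 210 \left(-3\right) = -630$)
$I + f{\left(-294 \right)} = -630 + \frac{97902 + \left(-294\right)^{2} + 813 \left(-294\right)}{\left(-294\right) \left(668 - 294\right)} = -630 - \frac{97902 + 86436 - 239022}{294 \cdot 374} = -630 - \frac{1}{109956} \left(-54684\right) = -630 + \frac{93}{187} = - \frac{117717}{187}$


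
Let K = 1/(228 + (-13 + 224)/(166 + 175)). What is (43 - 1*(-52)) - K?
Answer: 7405764/77959 ≈ 94.996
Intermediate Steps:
K = 341/77959 (K = 1/(228 + 211/341) = 1/(77959/341) = 341/77959 ≈ 0.0043741)
(43 - 1*(-52)) - K = (43 - 1*(-52)) - 1*341/77959 = (43 + 52) - 341/77959 = 95 - 341/77959 = 7405764/77959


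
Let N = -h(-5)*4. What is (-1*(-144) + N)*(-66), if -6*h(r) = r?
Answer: -9284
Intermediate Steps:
h(r) = -r/6
N = -10/3 (N = -(-1)*(-5)/6*4 = -1*⅚*4 = -⅚*4 = -10/3 ≈ -3.3333)
(-1*(-144) + N)*(-66) = (-1*(-144) - 10/3)*(-66) = (144 - 10/3)*(-66) = (422/3)*(-66) = -9284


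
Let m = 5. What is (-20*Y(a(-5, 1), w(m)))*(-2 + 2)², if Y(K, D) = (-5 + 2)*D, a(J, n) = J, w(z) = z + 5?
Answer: 0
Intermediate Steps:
w(z) = 5 + z
Y(K, D) = -3*D
(-20*Y(a(-5, 1), w(m)))*(-2 + 2)² = (-(-60)*(5 + 5))*(-2 + 2)² = -(-60)*10*0² = -20*(-30)*0 = 600*0 = 0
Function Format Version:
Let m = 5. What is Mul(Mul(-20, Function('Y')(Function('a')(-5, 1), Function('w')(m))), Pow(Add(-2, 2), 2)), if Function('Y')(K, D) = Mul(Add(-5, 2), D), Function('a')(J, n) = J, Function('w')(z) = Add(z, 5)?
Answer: 0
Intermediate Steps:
Function('w')(z) = Add(5, z)
Function('Y')(K, D) = Mul(-3, D)
Mul(Mul(-20, Function('Y')(Function('a')(-5, 1), Function('w')(m))), Pow(Add(-2, 2), 2)) = Mul(Mul(-20, Mul(-3, Add(5, 5))), Pow(Add(-2, 2), 2)) = Mul(Mul(-20, Mul(-3, 10)), Pow(0, 2)) = Mul(Mul(-20, -30), 0) = Mul(600, 0) = 0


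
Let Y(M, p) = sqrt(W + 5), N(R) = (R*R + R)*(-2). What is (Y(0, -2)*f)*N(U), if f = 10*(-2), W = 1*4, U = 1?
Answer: 240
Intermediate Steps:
W = 4
f = -20
N(R) = -2*R - 2*R**2 (N(R) = (R**2 + R)*(-2) = (R + R**2)*(-2) = -2*R - 2*R**2)
Y(M, p) = 3 (Y(M, p) = sqrt(4 + 5) = sqrt(9) = 3)
(Y(0, -2)*f)*N(U) = (3*(-20))*(-2*1*(1 + 1)) = -(-120)*2 = -60*(-4) = 240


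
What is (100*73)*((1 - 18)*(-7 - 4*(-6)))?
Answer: -2109700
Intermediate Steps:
(100*73)*((1 - 18)*(-7 - 4*(-6))) = 7300*(-17*(-7 + 24)) = 7300*(-17*17) = 7300*(-289) = -2109700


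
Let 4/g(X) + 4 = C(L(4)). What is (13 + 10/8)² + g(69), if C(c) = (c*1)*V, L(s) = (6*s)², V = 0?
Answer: 3233/16 ≈ 202.06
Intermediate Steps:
L(s) = 36*s²
C(c) = 0 (C(c) = (c*1)*0 = c*0 = 0)
g(X) = -1 (g(X) = 4/(-4 + 0) = 4/(-4) = 4*(-¼) = -1)
(13 + 10/8)² + g(69) = (13 + 10/8)² - 1 = (13 + 10*(⅛))² - 1 = (13 + 5/4)² - 1 = (57/4)² - 1 = 3249/16 - 1 = 3233/16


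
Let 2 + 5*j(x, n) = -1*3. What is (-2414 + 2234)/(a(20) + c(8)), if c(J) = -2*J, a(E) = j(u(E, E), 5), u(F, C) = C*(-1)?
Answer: 180/17 ≈ 10.588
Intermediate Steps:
u(F, C) = -C
j(x, n) = -1 (j(x, n) = -⅖ + (-1*3)/5 = -⅖ + (⅕)*(-3) = -⅖ - ⅗ = -1)
a(E) = -1
(-2414 + 2234)/(a(20) + c(8)) = (-2414 + 2234)/(-1 - 2*8) = -180/(-1 - 16) = -180/(-17) = -180*(-1/17) = 180/17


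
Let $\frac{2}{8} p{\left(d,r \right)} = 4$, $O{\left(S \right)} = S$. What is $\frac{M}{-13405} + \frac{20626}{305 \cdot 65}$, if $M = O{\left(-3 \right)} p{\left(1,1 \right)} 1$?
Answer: $\frac{55488626}{53150825} \approx 1.044$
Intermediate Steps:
$p{\left(d,r \right)} = 16$ ($p{\left(d,r \right)} = 4 \cdot 4 = 16$)
$M = -48$ ($M = \left(-3\right) 16 \cdot 1 = \left(-48\right) 1 = -48$)
$\frac{M}{-13405} + \frac{20626}{305 \cdot 65} = - \frac{48}{-13405} + \frac{20626}{305 \cdot 65} = \left(-48\right) \left(- \frac{1}{13405}\right) + \frac{20626}{19825} = \frac{48}{13405} + 20626 \cdot \frac{1}{19825} = \frac{48}{13405} + \frac{20626}{19825} = \frac{55488626}{53150825}$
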